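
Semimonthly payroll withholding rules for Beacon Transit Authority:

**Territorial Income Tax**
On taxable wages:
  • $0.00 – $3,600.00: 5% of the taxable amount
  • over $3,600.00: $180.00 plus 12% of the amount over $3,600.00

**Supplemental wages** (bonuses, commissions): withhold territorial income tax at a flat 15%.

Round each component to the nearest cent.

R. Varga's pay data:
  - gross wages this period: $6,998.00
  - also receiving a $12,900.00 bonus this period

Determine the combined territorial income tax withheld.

Territorial Income Tax: taxable = $6,998.00
  $180.00 + 12% × ($6,998.00 − $3,600.00) = $180.00 + 12% × $3,398.00 = $587.76
Supplemental (15% flat on bonus): 15% × $12,900.00 = $1,935.00
Total territorial income tax: $587.76 + $1,935.00 = $2,522.76

$2,522.76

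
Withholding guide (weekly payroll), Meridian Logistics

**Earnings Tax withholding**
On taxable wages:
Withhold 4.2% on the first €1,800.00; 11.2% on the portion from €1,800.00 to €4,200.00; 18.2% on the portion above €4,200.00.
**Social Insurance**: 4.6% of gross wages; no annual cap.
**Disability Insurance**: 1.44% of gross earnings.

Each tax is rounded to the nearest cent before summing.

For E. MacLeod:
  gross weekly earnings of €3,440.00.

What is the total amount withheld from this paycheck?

Earnings Tax: taxable = €3,440.00
  €75.60 + 11.2% × (€3,440.00 − €1,800.00) = €75.60 + 11.2% × €1,640.00 = €259.28
Social Insurance: 4.6% × €3,440.00 = €158.24
Disability Insurance: 1.44% × €3,440.00 = €49.54
Total: €259.28 + €158.24 + €49.54 = €467.06

€467.06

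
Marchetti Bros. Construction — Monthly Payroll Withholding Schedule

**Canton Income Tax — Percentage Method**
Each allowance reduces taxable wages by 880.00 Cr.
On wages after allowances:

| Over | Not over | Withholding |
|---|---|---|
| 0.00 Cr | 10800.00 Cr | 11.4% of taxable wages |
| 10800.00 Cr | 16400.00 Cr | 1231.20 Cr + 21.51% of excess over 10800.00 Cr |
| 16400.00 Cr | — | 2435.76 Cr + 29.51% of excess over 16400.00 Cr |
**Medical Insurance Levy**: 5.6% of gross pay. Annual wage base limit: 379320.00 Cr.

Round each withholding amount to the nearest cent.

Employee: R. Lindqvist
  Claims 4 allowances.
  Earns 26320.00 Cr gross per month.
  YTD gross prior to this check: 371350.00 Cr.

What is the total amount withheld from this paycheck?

4770.72 Cr

Canton Income Tax: taxable = 26320.00 Cr − 4×880.00 Cr = 22800.00 Cr
  2435.76 Cr + 29.51% × (22800.00 Cr − 16400.00 Cr) = 2435.76 Cr + 29.51% × 6400.00 Cr = 4324.40 Cr
Medical Insurance Levy: cap 379320.00 Cr − YTD 371350.00 Cr = 7970.00 Cr subject; 5.6% × 7970.00 Cr = 446.32 Cr
Total: 4324.40 Cr + 446.32 Cr = 4770.72 Cr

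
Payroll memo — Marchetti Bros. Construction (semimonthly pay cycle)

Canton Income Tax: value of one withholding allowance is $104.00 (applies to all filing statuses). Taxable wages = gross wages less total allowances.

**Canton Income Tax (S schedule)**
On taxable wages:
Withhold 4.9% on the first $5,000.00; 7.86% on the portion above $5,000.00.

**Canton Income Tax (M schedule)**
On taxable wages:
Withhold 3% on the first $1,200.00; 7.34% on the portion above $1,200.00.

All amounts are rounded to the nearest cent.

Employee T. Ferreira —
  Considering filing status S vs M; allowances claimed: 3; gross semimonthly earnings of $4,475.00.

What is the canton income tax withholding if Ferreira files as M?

$253.48

Canton Income Tax (M): taxable = $4,475.00 − 3×$104.00 = $4,163.00
  $36.00 + 7.34% × ($4,163.00 − $1,200.00) = $36.00 + 7.34% × $2,963.00 = $253.48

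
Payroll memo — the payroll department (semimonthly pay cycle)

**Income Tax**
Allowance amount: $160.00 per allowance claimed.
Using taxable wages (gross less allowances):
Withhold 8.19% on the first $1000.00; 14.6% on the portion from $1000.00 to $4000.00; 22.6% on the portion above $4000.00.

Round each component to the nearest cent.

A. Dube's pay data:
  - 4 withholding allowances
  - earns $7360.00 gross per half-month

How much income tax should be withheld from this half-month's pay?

Income Tax: taxable = $7360.00 − 4×$160.00 = $6720.00
  $519.90 + 22.6% × ($6720.00 − $4000.00) = $519.90 + 22.6% × $2720.00 = $1134.62

$1134.62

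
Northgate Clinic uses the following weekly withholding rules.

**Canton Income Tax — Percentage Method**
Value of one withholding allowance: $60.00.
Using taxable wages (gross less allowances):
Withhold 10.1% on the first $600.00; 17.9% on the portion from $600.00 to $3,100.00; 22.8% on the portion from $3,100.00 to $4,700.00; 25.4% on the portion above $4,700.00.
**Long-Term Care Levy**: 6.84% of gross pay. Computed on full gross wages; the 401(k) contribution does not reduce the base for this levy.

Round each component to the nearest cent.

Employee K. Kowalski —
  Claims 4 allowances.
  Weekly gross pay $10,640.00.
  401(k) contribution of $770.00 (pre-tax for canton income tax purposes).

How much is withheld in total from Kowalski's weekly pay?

Canton Income Tax: taxable = $10,640.00 − $770.00 − 4×$60.00 = $9,630.00
  $872.90 + 25.4% × ($9,630.00 − $4,700.00) = $872.90 + 25.4% × $4,930.00 = $2,125.12
Long-Term Care Levy: 6.84% × $10,640.00 = $727.78
Total: $2,125.12 + $727.78 = $2,852.90

$2,852.90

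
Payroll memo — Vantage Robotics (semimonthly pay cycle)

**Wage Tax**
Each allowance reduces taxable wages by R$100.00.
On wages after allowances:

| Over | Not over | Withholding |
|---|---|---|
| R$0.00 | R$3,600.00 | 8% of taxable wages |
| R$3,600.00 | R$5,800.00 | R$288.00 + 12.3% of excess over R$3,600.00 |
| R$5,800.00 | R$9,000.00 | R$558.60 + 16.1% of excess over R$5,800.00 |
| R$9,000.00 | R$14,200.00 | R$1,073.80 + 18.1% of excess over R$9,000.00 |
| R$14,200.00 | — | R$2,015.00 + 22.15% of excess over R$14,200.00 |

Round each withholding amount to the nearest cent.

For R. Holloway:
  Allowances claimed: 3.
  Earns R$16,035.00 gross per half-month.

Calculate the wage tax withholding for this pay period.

Wage Tax: taxable = R$16,035.00 − 3×R$100.00 = R$15,735.00
  R$2,015.00 + 22.15% × (R$15,735.00 − R$14,200.00) = R$2,015.00 + 22.15% × R$1,535.00 = R$2,355.00

R$2,355.00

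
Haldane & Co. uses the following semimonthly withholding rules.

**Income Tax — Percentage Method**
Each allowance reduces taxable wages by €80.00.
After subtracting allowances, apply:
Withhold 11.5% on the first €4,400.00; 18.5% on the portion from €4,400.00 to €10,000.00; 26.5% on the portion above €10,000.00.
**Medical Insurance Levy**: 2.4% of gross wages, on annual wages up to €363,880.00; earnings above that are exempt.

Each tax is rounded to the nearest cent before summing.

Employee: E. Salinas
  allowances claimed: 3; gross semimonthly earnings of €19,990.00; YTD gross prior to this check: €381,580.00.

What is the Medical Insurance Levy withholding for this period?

Medical Insurance Levy: YTD €381,580.00 ≥ cap €363,880.00 → €0.00

€0.00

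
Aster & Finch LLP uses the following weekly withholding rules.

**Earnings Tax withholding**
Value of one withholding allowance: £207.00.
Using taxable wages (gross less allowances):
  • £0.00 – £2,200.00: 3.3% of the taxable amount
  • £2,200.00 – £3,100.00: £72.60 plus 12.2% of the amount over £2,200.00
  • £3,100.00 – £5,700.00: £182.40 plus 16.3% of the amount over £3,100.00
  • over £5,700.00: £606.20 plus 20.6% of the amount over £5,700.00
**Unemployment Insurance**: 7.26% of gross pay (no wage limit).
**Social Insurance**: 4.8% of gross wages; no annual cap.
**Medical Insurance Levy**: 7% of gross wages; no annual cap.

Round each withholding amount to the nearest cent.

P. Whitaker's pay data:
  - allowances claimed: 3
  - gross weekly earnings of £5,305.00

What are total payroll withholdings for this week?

Earnings Tax: taxable = £5,305.00 − 3×£207.00 = £4,684.00
  £182.40 + 16.3% × (£4,684.00 − £3,100.00) = £182.40 + 16.3% × £1,584.00 = £440.59
Unemployment Insurance: 7.26% × £5,305.00 = £385.14
Social Insurance: 4.8% × £5,305.00 = £254.64
Medical Insurance Levy: 7% × £5,305.00 = £371.35
Total: £440.59 + £385.14 + £254.64 + £371.35 = £1,451.72

£1,451.72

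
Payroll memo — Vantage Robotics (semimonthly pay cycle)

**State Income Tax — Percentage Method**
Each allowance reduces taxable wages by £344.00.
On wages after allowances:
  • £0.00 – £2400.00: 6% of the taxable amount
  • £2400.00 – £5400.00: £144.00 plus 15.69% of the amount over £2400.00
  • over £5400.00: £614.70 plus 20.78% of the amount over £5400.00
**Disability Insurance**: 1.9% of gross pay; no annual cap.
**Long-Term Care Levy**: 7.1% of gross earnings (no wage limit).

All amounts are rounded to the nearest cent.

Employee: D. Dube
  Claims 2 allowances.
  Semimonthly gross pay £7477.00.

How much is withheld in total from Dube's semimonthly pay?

£1576.26

State Income Tax: taxable = £7477.00 − 2×£344.00 = £6789.00
  £614.70 + 20.78% × (£6789.00 − £5400.00) = £614.70 + 20.78% × £1389.00 = £903.33
Disability Insurance: 1.9% × £7477.00 = £142.06
Long-Term Care Levy: 7.1% × £7477.00 = £530.87
Total: £903.33 + £142.06 + £530.87 = £1576.26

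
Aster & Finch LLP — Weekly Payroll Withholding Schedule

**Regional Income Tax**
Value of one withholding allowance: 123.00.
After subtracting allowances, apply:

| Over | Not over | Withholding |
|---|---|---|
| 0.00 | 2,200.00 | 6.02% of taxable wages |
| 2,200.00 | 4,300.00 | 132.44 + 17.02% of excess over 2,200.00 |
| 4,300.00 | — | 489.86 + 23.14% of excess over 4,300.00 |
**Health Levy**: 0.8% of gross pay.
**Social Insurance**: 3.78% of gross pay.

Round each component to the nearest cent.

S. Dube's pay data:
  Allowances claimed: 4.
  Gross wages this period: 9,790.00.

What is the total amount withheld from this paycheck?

2,094.78

Regional Income Tax: taxable = 9,790.00 − 4×123.00 = 9,298.00
  489.86 + 23.14% × (9,298.00 − 4,300.00) = 489.86 + 23.14% × 4,998.00 = 1,646.40
Health Levy: 0.8% × 9,790.00 = 78.32
Social Insurance: 3.78% × 9,790.00 = 370.06
Total: 1,646.40 + 78.32 + 370.06 = 2,094.78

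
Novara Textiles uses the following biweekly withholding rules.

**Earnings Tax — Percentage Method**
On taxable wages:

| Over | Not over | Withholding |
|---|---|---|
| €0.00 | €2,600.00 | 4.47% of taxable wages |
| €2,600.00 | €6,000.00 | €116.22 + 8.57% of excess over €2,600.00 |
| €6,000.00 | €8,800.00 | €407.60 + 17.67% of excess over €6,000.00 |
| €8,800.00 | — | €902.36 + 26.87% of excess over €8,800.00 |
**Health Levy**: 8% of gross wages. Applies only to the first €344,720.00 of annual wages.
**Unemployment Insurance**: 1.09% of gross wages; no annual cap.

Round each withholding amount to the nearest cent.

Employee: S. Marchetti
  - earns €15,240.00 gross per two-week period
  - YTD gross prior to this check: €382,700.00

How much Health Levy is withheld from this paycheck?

Health Levy: YTD €382,700.00 ≥ cap €344,720.00 → €0.00

€0.00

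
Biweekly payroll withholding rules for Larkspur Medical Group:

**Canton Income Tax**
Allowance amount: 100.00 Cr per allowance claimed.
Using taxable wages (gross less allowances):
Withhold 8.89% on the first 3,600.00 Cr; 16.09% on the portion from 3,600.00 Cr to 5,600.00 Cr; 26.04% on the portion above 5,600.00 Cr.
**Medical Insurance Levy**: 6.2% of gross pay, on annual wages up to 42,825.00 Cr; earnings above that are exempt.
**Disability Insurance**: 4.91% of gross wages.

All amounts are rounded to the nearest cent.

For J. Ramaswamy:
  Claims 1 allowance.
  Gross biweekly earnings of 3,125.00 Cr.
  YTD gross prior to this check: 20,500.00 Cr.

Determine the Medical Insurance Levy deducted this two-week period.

Medical Insurance Levy: 6.2% × 3,125.00 Cr = 193.75 Cr

193.75 Cr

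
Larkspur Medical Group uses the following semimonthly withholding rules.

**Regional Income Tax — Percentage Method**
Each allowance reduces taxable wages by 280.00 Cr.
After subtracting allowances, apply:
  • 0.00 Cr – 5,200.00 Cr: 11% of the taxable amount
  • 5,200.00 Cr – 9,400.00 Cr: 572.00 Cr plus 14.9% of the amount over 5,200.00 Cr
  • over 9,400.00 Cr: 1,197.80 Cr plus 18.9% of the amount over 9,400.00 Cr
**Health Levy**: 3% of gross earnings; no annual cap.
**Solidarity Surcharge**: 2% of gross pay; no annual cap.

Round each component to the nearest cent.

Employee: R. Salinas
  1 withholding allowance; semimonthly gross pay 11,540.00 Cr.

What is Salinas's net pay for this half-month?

9,413.66 Cr

Regional Income Tax: taxable = 11,540.00 Cr − 1×280.00 Cr = 11,260.00 Cr
  1,197.80 Cr + 18.9% × (11,260.00 Cr − 9,400.00 Cr) = 1,197.80 Cr + 18.9% × 1,860.00 Cr = 1,549.34 Cr
Health Levy: 3% × 11,540.00 Cr = 346.20 Cr
Solidarity Surcharge: 2% × 11,540.00 Cr = 230.80 Cr
Total withheld: 1,549.34 Cr + 346.20 Cr + 230.80 Cr = 2,126.34 Cr
Net pay: 11,540.00 Cr − 2,126.34 Cr = 9,413.66 Cr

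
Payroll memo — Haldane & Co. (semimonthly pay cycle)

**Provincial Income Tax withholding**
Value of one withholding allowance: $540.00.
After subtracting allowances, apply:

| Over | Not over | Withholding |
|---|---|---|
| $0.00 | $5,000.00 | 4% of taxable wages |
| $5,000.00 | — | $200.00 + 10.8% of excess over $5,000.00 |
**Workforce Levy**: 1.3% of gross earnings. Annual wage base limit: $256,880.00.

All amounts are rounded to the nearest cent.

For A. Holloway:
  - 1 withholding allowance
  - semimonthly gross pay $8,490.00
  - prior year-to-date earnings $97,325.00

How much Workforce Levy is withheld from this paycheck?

Workforce Levy: 1.3% × $8,490.00 = $110.37

$110.37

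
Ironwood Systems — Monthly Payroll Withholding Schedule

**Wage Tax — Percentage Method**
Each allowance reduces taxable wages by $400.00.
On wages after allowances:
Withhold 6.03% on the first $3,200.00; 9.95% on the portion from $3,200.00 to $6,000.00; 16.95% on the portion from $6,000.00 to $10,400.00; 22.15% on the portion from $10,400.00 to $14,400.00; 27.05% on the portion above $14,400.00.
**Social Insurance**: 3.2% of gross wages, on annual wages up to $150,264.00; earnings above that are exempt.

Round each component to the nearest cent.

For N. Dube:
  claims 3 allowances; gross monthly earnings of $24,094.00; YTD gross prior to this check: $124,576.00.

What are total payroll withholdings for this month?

$5,172.00

Wage Tax: taxable = $24,094.00 − 3×$400.00 = $22,894.00
  $2,103.36 + 27.05% × ($22,894.00 − $14,400.00) = $2,103.36 + 27.05% × $8,494.00 = $4,400.99
Social Insurance: 3.2% × $24,094.00 = $771.01
Total: $4,400.99 + $771.01 = $5,172.00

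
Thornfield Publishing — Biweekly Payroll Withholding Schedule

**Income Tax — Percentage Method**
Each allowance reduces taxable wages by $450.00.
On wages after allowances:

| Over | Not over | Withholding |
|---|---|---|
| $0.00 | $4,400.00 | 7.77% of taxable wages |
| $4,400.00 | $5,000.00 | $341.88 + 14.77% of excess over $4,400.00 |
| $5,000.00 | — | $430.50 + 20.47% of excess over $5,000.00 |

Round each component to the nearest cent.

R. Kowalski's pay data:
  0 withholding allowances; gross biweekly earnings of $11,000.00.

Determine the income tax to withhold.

Income Tax: taxable = $11,000.00
  $430.50 + 20.47% × ($11,000.00 − $5,000.00) = $430.50 + 20.47% × $6,000.00 = $1,658.70

$1,658.70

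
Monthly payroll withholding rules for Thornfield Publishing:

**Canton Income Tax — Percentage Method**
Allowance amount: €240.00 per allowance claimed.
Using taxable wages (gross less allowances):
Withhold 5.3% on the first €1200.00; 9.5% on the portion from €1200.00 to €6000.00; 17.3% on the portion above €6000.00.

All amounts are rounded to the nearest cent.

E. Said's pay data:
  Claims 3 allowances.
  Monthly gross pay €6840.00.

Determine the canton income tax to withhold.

€540.36

Canton Income Tax: taxable = €6840.00 − 3×€240.00 = €6120.00
  €519.60 + 17.3% × (€6120.00 − €6000.00) = €519.60 + 17.3% × €120.00 = €540.36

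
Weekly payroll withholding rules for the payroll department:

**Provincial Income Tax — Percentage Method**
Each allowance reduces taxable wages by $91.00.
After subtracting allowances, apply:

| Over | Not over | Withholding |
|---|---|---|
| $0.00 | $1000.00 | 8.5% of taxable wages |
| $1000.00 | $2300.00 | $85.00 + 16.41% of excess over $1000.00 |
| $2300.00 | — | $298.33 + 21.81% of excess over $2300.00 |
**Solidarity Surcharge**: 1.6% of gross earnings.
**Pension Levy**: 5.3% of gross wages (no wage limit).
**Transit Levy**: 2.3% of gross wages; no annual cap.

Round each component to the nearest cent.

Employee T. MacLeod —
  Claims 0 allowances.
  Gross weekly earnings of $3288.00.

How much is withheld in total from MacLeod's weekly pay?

$816.30

Provincial Income Tax: taxable = $3288.00
  $298.33 + 21.81% × ($3288.00 − $2300.00) = $298.33 + 21.81% × $988.00 = $513.81
Solidarity Surcharge: 1.6% × $3288.00 = $52.61
Pension Levy: 5.3% × $3288.00 = $174.26
Transit Levy: 2.3% × $3288.00 = $75.62
Total: $513.81 + $52.61 + $174.26 + $75.62 = $816.30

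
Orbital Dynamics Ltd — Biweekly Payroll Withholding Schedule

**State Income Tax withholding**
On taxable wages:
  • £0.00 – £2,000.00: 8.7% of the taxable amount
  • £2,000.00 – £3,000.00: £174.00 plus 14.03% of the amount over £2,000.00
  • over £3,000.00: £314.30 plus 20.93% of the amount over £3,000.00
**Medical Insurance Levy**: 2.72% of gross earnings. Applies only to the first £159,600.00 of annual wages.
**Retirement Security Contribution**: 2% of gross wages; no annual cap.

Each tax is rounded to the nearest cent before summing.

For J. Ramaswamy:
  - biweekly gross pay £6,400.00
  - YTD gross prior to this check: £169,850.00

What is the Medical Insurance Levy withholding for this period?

£0.00

Medical Insurance Levy: YTD £169,850.00 ≥ cap £159,600.00 → £0.00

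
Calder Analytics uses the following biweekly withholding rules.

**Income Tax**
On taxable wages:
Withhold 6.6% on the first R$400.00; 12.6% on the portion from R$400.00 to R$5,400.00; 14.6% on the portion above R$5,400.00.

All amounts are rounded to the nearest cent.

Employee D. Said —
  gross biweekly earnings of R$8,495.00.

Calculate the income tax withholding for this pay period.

Income Tax: taxable = R$8,495.00
  R$656.40 + 14.6% × (R$8,495.00 − R$5,400.00) = R$656.40 + 14.6% × R$3,095.00 = R$1,108.27

R$1,108.27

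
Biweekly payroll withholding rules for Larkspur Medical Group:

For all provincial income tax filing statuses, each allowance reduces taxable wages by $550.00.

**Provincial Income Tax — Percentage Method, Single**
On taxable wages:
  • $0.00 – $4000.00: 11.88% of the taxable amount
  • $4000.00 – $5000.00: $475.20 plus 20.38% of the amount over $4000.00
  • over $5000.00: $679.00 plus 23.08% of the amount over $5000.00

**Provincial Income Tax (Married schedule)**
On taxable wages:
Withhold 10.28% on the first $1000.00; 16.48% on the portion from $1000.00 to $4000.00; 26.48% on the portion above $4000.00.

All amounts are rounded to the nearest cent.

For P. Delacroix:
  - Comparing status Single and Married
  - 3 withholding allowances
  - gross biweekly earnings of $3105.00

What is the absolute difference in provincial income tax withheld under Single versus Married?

$4.93

Provincial Income Tax (Single): taxable = $3105.00 − 3×$550.00 = $1455.00
  11.88% × $1455.00 = $172.85
Provincial Income Tax (Married): taxable = $3105.00 − 3×$550.00 = $1455.00
  $102.80 + 16.48% × ($1455.00 − $1000.00) = $102.80 + 16.48% × $455.00 = $177.78
Difference: |$172.85 − $177.78| = $4.93 (higher under Married)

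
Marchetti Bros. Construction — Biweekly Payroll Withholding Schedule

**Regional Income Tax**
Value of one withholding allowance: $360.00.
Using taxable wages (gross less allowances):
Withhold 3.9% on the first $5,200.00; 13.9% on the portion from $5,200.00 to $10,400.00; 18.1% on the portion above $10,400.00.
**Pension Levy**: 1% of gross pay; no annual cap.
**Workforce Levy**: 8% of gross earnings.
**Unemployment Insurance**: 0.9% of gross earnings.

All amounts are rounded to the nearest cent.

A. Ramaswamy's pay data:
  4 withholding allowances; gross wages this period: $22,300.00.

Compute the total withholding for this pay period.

$5,026.56

Regional Income Tax: taxable = $22,300.00 − 4×$360.00 = $20,860.00
  $925.60 + 18.1% × ($20,860.00 − $10,400.00) = $925.60 + 18.1% × $10,460.00 = $2,818.86
Pension Levy: 1% × $22,300.00 = $223.00
Workforce Levy: 8% × $22,300.00 = $1,784.00
Unemployment Insurance: 0.9% × $22,300.00 = $200.70
Total: $2,818.86 + $223.00 + $1,784.00 + $200.70 = $5,026.56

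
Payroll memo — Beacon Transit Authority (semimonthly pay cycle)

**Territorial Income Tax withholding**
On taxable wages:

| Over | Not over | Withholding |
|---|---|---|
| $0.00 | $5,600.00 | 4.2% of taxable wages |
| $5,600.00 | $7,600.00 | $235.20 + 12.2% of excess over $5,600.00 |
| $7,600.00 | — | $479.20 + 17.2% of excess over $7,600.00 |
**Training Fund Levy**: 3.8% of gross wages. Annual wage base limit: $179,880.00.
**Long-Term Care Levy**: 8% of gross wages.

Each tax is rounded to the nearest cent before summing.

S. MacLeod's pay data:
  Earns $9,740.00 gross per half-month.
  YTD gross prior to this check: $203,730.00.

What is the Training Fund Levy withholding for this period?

$0.00

Training Fund Levy: YTD $203,730.00 ≥ cap $179,880.00 → $0.00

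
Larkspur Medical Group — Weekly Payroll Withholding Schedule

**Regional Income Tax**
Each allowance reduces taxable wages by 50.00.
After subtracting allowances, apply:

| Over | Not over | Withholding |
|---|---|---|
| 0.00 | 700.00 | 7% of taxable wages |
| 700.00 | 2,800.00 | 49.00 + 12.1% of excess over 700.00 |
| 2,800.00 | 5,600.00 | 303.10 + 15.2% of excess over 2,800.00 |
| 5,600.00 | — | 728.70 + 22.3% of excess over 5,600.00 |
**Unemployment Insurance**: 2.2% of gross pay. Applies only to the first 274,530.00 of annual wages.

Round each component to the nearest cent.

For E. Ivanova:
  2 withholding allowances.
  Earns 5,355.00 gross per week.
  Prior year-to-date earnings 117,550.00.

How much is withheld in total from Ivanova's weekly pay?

794.07

Regional Income Tax: taxable = 5,355.00 − 2×50.00 = 5,255.00
  303.10 + 15.2% × (5,255.00 − 2,800.00) = 303.10 + 15.2% × 2,455.00 = 676.26
Unemployment Insurance: 2.2% × 5,355.00 = 117.81
Total: 676.26 + 117.81 = 794.07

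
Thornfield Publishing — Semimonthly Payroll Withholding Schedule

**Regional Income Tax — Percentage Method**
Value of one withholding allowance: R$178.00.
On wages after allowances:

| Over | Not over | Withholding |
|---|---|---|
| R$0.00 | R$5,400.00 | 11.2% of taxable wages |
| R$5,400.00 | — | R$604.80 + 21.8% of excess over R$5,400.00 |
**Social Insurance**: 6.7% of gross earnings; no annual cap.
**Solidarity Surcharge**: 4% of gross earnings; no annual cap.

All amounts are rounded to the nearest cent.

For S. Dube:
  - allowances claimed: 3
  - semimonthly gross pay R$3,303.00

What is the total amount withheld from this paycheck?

R$663.55

Regional Income Tax: taxable = R$3,303.00 − 3×R$178.00 = R$2,769.00
  11.2% × R$2,769.00 = R$310.13
Social Insurance: 6.7% × R$3,303.00 = R$221.30
Solidarity Surcharge: 4% × R$3,303.00 = R$132.12
Total: R$310.13 + R$221.30 + R$132.12 = R$663.55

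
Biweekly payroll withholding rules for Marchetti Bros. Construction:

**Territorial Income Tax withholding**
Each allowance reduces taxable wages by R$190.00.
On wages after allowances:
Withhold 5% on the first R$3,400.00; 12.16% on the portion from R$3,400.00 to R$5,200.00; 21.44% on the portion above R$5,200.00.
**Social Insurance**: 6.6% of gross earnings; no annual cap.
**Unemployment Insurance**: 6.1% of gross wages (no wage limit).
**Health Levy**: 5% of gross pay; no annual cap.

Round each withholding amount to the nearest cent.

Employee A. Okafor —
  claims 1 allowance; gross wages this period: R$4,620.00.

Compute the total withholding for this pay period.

R$1,112.99

Territorial Income Tax: taxable = R$4,620.00 − 1×R$190.00 = R$4,430.00
  R$170.00 + 12.16% × (R$4,430.00 − R$3,400.00) = R$170.00 + 12.16% × R$1,030.00 = R$295.25
Social Insurance: 6.6% × R$4,620.00 = R$304.92
Unemployment Insurance: 6.1% × R$4,620.00 = R$281.82
Health Levy: 5% × R$4,620.00 = R$231.00
Total: R$295.25 + R$304.92 + R$281.82 + R$231.00 = R$1,112.99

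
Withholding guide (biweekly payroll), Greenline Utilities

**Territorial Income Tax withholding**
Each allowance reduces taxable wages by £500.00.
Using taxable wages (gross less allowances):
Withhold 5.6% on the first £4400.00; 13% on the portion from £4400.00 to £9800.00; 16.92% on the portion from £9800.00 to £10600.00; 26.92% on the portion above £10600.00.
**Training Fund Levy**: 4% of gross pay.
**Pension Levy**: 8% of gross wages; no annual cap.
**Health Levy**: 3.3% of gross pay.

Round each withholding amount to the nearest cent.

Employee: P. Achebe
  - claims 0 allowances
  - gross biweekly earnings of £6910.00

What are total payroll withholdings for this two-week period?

£1629.93

Territorial Income Tax: taxable = £6910.00
  £246.40 + 13% × (£6910.00 − £4400.00) = £246.40 + 13% × £2510.00 = £572.70
Training Fund Levy: 4% × £6910.00 = £276.40
Pension Levy: 8% × £6910.00 = £552.80
Health Levy: 3.3% × £6910.00 = £228.03
Total: £572.70 + £276.40 + £552.80 + £228.03 = £1629.93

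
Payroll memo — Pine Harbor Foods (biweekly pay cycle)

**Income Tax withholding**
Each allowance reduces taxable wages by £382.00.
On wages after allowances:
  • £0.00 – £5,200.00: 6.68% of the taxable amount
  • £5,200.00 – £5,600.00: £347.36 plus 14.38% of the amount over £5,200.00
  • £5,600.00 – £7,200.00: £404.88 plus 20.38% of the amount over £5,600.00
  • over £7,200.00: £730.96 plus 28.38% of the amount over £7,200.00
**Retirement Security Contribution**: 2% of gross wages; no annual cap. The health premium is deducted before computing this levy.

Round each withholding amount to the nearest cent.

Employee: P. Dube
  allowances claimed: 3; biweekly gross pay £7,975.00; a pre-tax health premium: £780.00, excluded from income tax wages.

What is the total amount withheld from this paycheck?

Income Tax: taxable = £7,975.00 − £780.00 − 3×£382.00 = £6,049.00
  £404.88 + 20.38% × (£6,049.00 − £5,600.00) = £404.88 + 20.38% × £449.00 = £496.39
Retirement Security Contribution: 2% × £7,195.00 = £143.90
Total: £496.39 + £143.90 = £640.29

£640.29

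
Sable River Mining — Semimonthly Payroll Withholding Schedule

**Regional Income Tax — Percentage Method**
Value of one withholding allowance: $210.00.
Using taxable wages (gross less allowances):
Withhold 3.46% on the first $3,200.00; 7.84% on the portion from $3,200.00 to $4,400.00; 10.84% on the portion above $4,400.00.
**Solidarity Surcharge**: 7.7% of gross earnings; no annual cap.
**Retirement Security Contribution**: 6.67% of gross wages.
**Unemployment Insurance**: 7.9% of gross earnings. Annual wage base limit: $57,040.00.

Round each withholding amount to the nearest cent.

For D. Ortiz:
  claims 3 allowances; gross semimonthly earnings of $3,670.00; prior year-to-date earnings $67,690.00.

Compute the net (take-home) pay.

Regional Income Tax: taxable = $3,670.00 − 3×$210.00 = $3,040.00
  3.46% × $3,040.00 = $105.18
Solidarity Surcharge: 7.7% × $3,670.00 = $282.59
Retirement Security Contribution: 6.67% × $3,670.00 = $244.79
Unemployment Insurance: YTD $67,690.00 ≥ cap $57,040.00 → $0.00
Total withheld: $105.18 + $282.59 + $244.79 + $0.00 = $632.56
Net pay: $3,670.00 − $632.56 = $3,037.44

$3,037.44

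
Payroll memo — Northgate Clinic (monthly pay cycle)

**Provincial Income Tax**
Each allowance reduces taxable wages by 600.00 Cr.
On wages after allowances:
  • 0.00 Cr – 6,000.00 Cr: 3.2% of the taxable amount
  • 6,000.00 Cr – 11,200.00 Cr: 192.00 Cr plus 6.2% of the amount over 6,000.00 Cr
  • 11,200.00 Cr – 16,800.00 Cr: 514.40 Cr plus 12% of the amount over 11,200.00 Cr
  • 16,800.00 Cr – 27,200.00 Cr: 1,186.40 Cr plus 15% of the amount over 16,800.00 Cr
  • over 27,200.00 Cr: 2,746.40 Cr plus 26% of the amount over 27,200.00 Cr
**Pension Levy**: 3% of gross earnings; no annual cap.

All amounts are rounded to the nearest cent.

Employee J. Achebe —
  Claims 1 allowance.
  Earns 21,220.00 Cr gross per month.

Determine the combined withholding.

Provincial Income Tax: taxable = 21,220.00 Cr − 1×600.00 Cr = 20,620.00 Cr
  1,186.40 Cr + 15% × (20,620.00 Cr − 16,800.00 Cr) = 1,186.40 Cr + 15% × 3,820.00 Cr = 1,759.40 Cr
Pension Levy: 3% × 21,220.00 Cr = 636.60 Cr
Total: 1,759.40 Cr + 636.60 Cr = 2,396.00 Cr

2,396.00 Cr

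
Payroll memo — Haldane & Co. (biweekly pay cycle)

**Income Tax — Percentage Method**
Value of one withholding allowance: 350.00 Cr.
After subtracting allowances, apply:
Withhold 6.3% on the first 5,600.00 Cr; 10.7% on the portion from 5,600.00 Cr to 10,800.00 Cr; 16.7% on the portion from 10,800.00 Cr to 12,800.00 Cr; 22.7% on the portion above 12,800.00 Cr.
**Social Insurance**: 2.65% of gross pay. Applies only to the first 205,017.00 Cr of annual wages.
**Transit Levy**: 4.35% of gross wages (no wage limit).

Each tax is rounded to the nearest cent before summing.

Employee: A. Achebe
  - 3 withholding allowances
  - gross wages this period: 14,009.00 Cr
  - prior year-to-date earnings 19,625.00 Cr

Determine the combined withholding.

Income Tax: taxable = 14,009.00 Cr − 3×350.00 Cr = 12,959.00 Cr
  1,243.20 Cr + 22.7% × (12,959.00 Cr − 12,800.00 Cr) = 1,243.20 Cr + 22.7% × 159.00 Cr = 1,279.29 Cr
Social Insurance: 2.65% × 14,009.00 Cr = 371.24 Cr
Transit Levy: 4.35% × 14,009.00 Cr = 609.39 Cr
Total: 1,279.29 Cr + 371.24 Cr + 609.39 Cr = 2,259.92 Cr

2,259.92 Cr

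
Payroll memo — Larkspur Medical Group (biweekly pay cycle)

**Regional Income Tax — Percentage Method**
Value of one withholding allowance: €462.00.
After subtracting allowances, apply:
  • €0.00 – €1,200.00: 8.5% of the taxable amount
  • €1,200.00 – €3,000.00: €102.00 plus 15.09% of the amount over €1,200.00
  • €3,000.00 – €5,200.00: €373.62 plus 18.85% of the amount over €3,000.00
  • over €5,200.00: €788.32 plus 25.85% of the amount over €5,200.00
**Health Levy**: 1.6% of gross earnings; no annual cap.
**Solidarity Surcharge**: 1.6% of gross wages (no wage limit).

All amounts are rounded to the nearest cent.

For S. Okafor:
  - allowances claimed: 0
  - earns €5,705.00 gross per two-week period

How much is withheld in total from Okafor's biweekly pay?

Regional Income Tax: taxable = €5,705.00
  €788.32 + 25.85% × (€5,705.00 − €5,200.00) = €788.32 + 25.85% × €505.00 = €918.86
Health Levy: 1.6% × €5,705.00 = €91.28
Solidarity Surcharge: 1.6% × €5,705.00 = €91.28
Total: €918.86 + €91.28 + €91.28 = €1,101.42

€1,101.42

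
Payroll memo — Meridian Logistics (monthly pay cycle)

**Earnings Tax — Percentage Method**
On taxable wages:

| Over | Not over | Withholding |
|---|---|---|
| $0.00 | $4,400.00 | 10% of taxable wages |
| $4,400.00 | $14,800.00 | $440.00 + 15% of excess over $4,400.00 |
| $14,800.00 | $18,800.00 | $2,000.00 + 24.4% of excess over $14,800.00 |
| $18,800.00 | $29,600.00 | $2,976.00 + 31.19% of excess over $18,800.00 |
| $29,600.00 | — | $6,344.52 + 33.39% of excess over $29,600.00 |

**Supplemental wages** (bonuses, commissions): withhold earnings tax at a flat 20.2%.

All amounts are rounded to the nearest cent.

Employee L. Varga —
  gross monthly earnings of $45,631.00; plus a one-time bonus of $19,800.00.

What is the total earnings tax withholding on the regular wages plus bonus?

Earnings Tax: taxable = $45,631.00
  $6,344.52 + 33.39% × ($45,631.00 − $29,600.00) = $6,344.52 + 33.39% × $16,031.00 = $11,697.27
Supplemental (20.2% flat on bonus): 20.2% × $19,800.00 = $3,999.60
Total earnings tax: $11,697.27 + $3,999.60 = $15,696.87

$15,696.87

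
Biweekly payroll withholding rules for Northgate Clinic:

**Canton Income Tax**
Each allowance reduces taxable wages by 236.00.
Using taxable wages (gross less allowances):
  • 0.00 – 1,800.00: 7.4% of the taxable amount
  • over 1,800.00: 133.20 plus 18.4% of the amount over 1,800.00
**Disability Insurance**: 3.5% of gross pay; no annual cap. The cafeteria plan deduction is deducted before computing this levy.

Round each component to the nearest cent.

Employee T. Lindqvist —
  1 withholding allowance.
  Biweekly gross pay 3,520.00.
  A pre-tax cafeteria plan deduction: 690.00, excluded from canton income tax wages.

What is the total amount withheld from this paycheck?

Canton Income Tax: taxable = 3,520.00 − 690.00 − 1×236.00 = 2,594.00
  133.20 + 18.4% × (2,594.00 − 1,800.00) = 133.20 + 18.4% × 794.00 = 279.30
Disability Insurance: 3.5% × 2,830.00 = 99.05
Total: 279.30 + 99.05 = 378.35

378.35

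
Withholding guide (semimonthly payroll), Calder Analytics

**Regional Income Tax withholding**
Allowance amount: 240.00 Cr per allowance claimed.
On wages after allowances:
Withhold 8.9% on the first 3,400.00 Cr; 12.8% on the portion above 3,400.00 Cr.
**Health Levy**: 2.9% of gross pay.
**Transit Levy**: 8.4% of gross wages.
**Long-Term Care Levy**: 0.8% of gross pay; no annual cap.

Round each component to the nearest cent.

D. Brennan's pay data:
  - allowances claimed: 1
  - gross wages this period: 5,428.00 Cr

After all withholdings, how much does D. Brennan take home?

Regional Income Tax: taxable = 5,428.00 Cr − 1×240.00 Cr = 5,188.00 Cr
  302.60 Cr + 12.8% × (5,188.00 Cr − 3,400.00 Cr) = 302.60 Cr + 12.8% × 1,788.00 Cr = 531.46 Cr
Health Levy: 2.9% × 5,428.00 Cr = 157.41 Cr
Transit Levy: 8.4% × 5,428.00 Cr = 455.95 Cr
Long-Term Care Levy: 0.8% × 5,428.00 Cr = 43.42 Cr
Total withheld: 531.46 Cr + 157.41 Cr + 455.95 Cr + 43.42 Cr = 1,188.24 Cr
Net pay: 5,428.00 Cr − 1,188.24 Cr = 4,239.76 Cr

4,239.76 Cr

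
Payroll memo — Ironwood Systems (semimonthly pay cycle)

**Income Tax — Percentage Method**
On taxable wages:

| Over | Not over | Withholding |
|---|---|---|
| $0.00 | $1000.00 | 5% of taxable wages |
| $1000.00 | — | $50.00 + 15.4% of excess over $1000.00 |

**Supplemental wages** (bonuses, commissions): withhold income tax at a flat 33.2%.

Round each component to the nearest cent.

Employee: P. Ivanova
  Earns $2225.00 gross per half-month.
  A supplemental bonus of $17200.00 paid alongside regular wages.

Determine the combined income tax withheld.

Income Tax: taxable = $2225.00
  $50.00 + 15.4% × ($2225.00 − $1000.00) = $50.00 + 15.4% × $1225.00 = $238.65
Supplemental (33.2% flat on bonus): 33.2% × $17200.00 = $5710.40
Total income tax: $238.65 + $5710.40 = $5949.05

$5949.05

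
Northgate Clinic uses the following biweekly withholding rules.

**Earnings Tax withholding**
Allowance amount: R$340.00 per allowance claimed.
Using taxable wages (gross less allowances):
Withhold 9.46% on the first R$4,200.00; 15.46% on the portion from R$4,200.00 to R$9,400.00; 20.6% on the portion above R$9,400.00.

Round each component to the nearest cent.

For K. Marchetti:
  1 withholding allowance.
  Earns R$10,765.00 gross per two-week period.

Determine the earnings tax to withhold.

Earnings Tax: taxable = R$10,765.00 − 1×R$340.00 = R$10,425.00
  R$1,201.24 + 20.6% × (R$10,425.00 − R$9,400.00) = R$1,201.24 + 20.6% × R$1,025.00 = R$1,412.39

R$1,412.39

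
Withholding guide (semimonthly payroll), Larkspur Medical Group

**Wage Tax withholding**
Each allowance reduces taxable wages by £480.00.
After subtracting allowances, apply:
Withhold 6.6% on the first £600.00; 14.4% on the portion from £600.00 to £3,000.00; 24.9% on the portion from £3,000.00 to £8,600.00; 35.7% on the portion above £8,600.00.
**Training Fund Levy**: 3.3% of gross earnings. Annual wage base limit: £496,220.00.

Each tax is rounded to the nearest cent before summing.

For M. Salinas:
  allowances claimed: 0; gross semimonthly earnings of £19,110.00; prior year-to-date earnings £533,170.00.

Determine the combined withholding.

£5,531.67

Wage Tax: taxable = £19,110.00
  £1,779.60 + 35.7% × (£19,110.00 − £8,600.00) = £1,779.60 + 35.7% × £10,510.00 = £5,531.67
Training Fund Levy: YTD £533,170.00 ≥ cap £496,220.00 → £0.00
Total: £5,531.67 + £0.00 = £5,531.67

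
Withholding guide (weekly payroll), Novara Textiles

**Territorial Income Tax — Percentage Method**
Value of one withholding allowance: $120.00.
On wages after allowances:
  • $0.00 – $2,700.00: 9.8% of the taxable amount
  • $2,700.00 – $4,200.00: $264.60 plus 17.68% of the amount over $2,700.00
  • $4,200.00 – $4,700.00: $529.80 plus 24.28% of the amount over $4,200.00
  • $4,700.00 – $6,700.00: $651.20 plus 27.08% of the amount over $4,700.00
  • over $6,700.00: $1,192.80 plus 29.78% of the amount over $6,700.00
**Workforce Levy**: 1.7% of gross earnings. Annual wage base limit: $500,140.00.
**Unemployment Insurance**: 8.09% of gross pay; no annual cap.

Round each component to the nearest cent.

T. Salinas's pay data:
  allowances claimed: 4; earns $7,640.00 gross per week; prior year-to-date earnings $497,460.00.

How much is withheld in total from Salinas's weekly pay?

Territorial Income Tax: taxable = $7,640.00 − 4×$120.00 = $7,160.00
  $1,192.80 + 29.78% × ($7,160.00 − $6,700.00) = $1,192.80 + 29.78% × $460.00 = $1,329.79
Workforce Levy: cap $500,140.00 − YTD $497,460.00 = $2,680.00 subject; 1.7% × $2,680.00 = $45.56
Unemployment Insurance: 8.09% × $7,640.00 = $618.08
Total: $1,329.79 + $45.56 + $618.08 = $1,993.43

$1,993.43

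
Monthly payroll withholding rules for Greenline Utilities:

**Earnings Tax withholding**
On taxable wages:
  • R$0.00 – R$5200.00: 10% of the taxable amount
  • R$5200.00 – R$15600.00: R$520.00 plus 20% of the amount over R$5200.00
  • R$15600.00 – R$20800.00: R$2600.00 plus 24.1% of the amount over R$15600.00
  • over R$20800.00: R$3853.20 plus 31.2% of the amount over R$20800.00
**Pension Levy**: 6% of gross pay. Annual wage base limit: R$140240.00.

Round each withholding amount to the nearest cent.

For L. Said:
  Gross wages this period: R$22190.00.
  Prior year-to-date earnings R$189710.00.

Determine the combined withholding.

R$4286.88

Earnings Tax: taxable = R$22190.00
  R$3853.20 + 31.2% × (R$22190.00 − R$20800.00) = R$3853.20 + 31.2% × R$1390.00 = R$4286.88
Pension Levy: YTD R$189710.00 ≥ cap R$140240.00 → R$0.00
Total: R$4286.88 + R$0.00 = R$4286.88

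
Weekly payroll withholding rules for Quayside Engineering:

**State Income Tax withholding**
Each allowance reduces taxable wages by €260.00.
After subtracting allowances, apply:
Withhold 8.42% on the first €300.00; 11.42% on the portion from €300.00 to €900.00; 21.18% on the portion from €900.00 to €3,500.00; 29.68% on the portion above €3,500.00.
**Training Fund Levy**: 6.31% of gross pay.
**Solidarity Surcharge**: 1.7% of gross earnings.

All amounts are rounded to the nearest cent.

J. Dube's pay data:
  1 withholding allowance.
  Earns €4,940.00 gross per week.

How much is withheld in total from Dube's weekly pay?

€1,390.37

State Income Tax: taxable = €4,940.00 − 1×€260.00 = €4,680.00
  €644.46 + 29.68% × (€4,680.00 − €3,500.00) = €644.46 + 29.68% × €1,180.00 = €994.68
Training Fund Levy: 6.31% × €4,940.00 = €311.71
Solidarity Surcharge: 1.7% × €4,940.00 = €83.98
Total: €994.68 + €311.71 + €83.98 = €1,390.37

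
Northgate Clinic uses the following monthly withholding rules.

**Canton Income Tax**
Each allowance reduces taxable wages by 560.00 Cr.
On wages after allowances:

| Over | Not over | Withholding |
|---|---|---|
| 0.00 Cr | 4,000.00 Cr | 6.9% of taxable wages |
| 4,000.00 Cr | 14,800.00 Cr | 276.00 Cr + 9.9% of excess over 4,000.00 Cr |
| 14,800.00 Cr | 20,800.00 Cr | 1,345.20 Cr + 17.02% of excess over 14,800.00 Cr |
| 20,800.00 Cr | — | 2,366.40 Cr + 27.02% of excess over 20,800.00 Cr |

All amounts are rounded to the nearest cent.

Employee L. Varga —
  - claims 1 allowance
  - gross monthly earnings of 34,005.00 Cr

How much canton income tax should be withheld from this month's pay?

5,783.08 Cr

Canton Income Tax: taxable = 34,005.00 Cr − 1×560.00 Cr = 33,445.00 Cr
  2,366.40 Cr + 27.02% × (33,445.00 Cr − 20,800.00 Cr) = 2,366.40 Cr + 27.02% × 12,645.00 Cr = 5,783.08 Cr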